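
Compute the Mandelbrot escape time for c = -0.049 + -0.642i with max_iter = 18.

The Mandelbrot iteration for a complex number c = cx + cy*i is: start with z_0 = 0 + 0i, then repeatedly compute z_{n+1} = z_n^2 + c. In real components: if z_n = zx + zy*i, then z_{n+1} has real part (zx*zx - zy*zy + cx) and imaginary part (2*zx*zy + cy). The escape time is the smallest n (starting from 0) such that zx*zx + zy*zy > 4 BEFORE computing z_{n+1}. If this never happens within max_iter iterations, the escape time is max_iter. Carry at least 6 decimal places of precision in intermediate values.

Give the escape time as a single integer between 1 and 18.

Answer: 18

Derivation:
z_0 = 0 + 0i, c = -0.0490 + -0.6420i
Iter 1: z = -0.0490 + -0.6420i, |z|^2 = 0.4146
Iter 2: z = -0.4588 + -0.5791i, |z|^2 = 0.5458
Iter 3: z = -0.1739 + -0.1107i, |z|^2 = 0.0425
Iter 4: z = -0.0310 + -0.6035i, |z|^2 = 0.3652
Iter 5: z = -0.4123 + -0.6046i, |z|^2 = 0.5355
Iter 6: z = -0.2445 + -0.1435i, |z|^2 = 0.0804
Iter 7: z = -0.0098 + -0.5718i, |z|^2 = 0.3271
Iter 8: z = -0.3759 + -0.6308i, |z|^2 = 0.5392
Iter 9: z = -0.3056 + -0.1678i, |z|^2 = 0.1216
Iter 10: z = 0.0162 + -0.5394i, |z|^2 = 0.2912
Iter 11: z = -0.3397 + -0.6595i, |z|^2 = 0.5504
Iter 12: z = -0.3686 + -0.1939i, |z|^2 = 0.1734
Iter 13: z = 0.0492 + -0.4991i, |z|^2 = 0.2515
Iter 14: z = -0.2957 + -0.6912i, |z|^2 = 0.5651
Iter 15: z = -0.4393 + -0.2333i, |z|^2 = 0.2474
Iter 16: z = 0.0895 + -0.4370i, |z|^2 = 0.1990
Iter 17: z = -0.2320 + -0.7203i, |z|^2 = 0.5726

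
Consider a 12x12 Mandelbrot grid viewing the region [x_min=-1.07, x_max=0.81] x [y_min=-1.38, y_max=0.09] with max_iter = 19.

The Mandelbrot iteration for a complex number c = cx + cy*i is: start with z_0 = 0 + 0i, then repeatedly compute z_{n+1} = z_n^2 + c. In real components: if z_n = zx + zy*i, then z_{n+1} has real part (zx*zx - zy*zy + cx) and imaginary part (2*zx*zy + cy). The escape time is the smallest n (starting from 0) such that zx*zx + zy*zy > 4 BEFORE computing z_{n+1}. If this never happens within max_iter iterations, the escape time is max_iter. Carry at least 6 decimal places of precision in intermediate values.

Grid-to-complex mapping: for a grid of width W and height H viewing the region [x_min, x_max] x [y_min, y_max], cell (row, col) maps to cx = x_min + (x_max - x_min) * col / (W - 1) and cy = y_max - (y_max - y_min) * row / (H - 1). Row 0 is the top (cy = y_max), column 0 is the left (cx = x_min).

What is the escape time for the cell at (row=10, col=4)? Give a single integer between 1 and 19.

Answer: 3

Derivation:
z_0 = 0 + 0i, c = -0.3864 + -1.2464i
Iter 1: z = -0.3864 + -1.2464i, |z|^2 = 1.7027
Iter 2: z = -1.7905 + -0.2833i, |z|^2 = 3.2862
Iter 3: z = 2.7393 + -0.2320i, |z|^2 = 7.5577
Escaped at iteration 3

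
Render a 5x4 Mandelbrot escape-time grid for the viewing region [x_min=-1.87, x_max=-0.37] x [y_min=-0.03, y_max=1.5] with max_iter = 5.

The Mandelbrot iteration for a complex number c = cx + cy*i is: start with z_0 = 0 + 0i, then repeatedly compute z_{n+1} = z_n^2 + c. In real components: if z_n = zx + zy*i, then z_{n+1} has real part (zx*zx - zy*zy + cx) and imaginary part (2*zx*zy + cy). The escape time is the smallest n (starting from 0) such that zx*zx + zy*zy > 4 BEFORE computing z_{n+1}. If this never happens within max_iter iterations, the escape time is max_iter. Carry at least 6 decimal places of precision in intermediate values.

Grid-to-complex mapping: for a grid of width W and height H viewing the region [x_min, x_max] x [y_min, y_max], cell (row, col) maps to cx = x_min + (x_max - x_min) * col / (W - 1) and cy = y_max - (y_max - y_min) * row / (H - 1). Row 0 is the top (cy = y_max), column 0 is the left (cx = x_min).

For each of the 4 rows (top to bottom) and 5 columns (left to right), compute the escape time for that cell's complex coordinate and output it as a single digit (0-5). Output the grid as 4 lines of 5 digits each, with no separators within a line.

Answer: 11222
13335
33555
55555

Derivation:
(row=0, col=0): c = -1.8700 + 1.5000i → escape time 1
(row=0, col=1): c = -1.4950 + 1.5000i → escape time 1
(row=0, col=2): c = -1.1200 + 1.5000i → escape time 2
(row=0, col=3): c = -0.7450 + 1.5000i → escape time 2
(row=0, col=4): c = -0.3700 + 1.5000i → escape time 2
(row=1, col=0): c = -1.8700 + 0.9900i → escape time 1
(row=1, col=1): c = -1.4950 + 0.9900i → escape time 3
(row=1, col=2): c = -1.1200 + 0.9900i → escape time 3
(row=1, col=3): c = -0.7450 + 0.9900i → escape time 3
(row=1, col=4): c = -0.3700 + 0.9900i → escape time 5
(row=2, col=0): c = -1.8700 + 0.4800i → escape time 3
(row=2, col=1): c = -1.4950 + 0.4800i → escape time 3
(row=2, col=2): c = -1.1200 + 0.4800i → escape time 5
(row=2, col=3): c = -0.7450 + 0.4800i → escape time 5
(row=2, col=4): c = -0.3700 + 0.4800i → escape time 5
(row=3, col=0): c = -1.8700 + -0.0300i → escape time 5
(row=3, col=1): c = -1.4950 + -0.0300i → escape time 5
(row=3, col=2): c = -1.1200 + -0.0300i → escape time 5
(row=3, col=3): c = -0.7450 + -0.0300i → escape time 5
(row=3, col=4): c = -0.3700 + -0.0300i → escape time 5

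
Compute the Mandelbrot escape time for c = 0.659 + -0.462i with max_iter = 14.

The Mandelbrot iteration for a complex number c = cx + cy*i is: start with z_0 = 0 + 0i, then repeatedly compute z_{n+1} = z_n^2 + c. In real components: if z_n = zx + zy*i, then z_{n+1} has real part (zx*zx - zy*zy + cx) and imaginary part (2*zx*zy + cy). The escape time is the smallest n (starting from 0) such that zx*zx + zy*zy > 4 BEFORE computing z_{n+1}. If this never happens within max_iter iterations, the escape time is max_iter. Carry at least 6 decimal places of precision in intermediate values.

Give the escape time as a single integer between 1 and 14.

z_0 = 0 + 0i, c = 0.6590 + -0.4620i
Iter 1: z = 0.6590 + -0.4620i, |z|^2 = 0.6477
Iter 2: z = 0.8798 + -1.0709i, |z|^2 = 1.9210
Iter 3: z = 0.2863 + -2.3465i, |z|^2 = 5.5878
Escaped at iteration 3

Answer: 3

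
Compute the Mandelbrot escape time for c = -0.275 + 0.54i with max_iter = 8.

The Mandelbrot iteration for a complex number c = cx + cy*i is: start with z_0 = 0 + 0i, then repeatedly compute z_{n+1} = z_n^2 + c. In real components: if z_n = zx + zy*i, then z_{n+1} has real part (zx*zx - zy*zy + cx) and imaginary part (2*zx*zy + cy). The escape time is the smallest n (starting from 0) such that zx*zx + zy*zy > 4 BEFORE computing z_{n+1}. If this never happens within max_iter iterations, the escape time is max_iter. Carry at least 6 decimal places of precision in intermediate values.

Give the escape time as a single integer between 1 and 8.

z_0 = 0 + 0i, c = -0.2750 + 0.5400i
Iter 1: z = -0.2750 + 0.5400i, |z|^2 = 0.3672
Iter 2: z = -0.4910 + 0.2430i, |z|^2 = 0.3001
Iter 3: z = -0.0930 + 0.3014i, |z|^2 = 0.0995
Iter 4: z = -0.3572 + 0.4839i, |z|^2 = 0.3618
Iter 5: z = -0.3816 + 0.1943i, |z|^2 = 0.1834
Iter 6: z = -0.1671 + 0.3917i, |z|^2 = 0.1814
Iter 7: z = -0.4005 + 0.4091i, |z|^2 = 0.3278

Answer: 8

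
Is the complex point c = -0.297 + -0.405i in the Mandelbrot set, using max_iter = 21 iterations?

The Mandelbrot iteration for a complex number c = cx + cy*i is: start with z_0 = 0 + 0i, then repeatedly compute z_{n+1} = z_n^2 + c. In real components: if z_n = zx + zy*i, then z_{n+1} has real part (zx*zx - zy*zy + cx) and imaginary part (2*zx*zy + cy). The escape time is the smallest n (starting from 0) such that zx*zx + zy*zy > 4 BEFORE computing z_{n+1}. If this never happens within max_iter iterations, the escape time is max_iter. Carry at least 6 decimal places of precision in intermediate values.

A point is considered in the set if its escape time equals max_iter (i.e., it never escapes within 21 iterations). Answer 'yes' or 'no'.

z_0 = 0 + 0i, c = -0.2970 + -0.4050i
Iter 1: z = -0.2970 + -0.4050i, |z|^2 = 0.2522
Iter 2: z = -0.3728 + -0.1644i, |z|^2 = 0.1660
Iter 3: z = -0.1850 + -0.2824i, |z|^2 = 0.1140
Iter 4: z = -0.3425 + -0.3005i, |z|^2 = 0.2076
Iter 5: z = -0.2700 + -0.1992i, |z|^2 = 0.1126
Iter 6: z = -0.2638 + -0.2975i, |z|^2 = 0.1581
Iter 7: z = -0.3159 + -0.2481i, |z|^2 = 0.1613
Iter 8: z = -0.2587 + -0.2483i, |z|^2 = 0.1286
Iter 9: z = -0.2917 + -0.2765i, |z|^2 = 0.1615
Iter 10: z = -0.2884 + -0.2437i, |z|^2 = 0.1425
Iter 11: z = -0.2732 + -0.2645i, |z|^2 = 0.1446
Iter 12: z = -0.2923 + -0.2605i, |z|^2 = 0.1533
Iter 13: z = -0.2794 + -0.2527i, |z|^2 = 0.1419
Iter 14: z = -0.2828 + -0.2638i, |z|^2 = 0.1495
Iter 15: z = -0.2866 + -0.2558i, |z|^2 = 0.1476
Iter 16: z = -0.2803 + -0.2584i, |z|^2 = 0.1453
Iter 17: z = -0.2852 + -0.2602i, |z|^2 = 0.1490
Iter 18: z = -0.2834 + -0.2566i, |z|^2 = 0.1461
Iter 19: z = -0.2826 + -0.2596i, |z|^2 = 0.1472
Iter 20: z = -0.2845 + -0.2583i, |z|^2 = 0.1477
Did not escape in 21 iterations → in set

Answer: yes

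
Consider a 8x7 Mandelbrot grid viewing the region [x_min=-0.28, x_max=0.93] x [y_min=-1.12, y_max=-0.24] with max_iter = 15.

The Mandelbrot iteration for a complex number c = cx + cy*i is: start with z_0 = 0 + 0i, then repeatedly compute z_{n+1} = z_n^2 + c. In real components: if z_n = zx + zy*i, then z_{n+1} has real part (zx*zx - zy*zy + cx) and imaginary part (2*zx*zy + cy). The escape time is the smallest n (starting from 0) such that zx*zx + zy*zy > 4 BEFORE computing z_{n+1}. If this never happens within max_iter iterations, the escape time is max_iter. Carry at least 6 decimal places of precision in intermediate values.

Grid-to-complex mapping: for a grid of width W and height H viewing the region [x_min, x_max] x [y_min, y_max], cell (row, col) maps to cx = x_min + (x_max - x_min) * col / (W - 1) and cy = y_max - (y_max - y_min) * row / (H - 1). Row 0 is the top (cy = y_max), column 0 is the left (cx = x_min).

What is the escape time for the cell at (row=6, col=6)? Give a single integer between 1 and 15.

z_0 = 0 + 0i, c = 0.7571 + -1.1200i
Iter 1: z = 0.7571 + -1.1200i, |z|^2 = 1.8277
Iter 2: z = 0.0760 + -2.8160i, |z|^2 = 7.9356
Escaped at iteration 2

Answer: 2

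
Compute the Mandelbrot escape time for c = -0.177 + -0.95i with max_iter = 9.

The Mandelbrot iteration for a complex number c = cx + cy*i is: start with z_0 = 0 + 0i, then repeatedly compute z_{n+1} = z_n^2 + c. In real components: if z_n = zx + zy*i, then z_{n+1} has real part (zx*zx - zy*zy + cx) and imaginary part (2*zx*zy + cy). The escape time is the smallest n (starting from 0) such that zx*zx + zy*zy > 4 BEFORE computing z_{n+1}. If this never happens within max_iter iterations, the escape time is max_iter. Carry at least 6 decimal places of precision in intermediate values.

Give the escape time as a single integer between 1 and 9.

z_0 = 0 + 0i, c = -0.1770 + -0.9500i
Iter 1: z = -0.1770 + -0.9500i, |z|^2 = 0.9338
Iter 2: z = -1.0482 + -0.6137i, |z|^2 = 1.4753
Iter 3: z = 0.5450 + 0.3365i, |z|^2 = 0.4103
Iter 4: z = 0.0068 + -0.5832i, |z|^2 = 0.3401
Iter 5: z = -0.5170 + -0.9579i, |z|^2 = 1.1850
Iter 6: z = -0.8273 + 0.0406i, |z|^2 = 0.6861
Iter 7: z = 0.5058 + -1.0172i, |z|^2 = 1.2905
Iter 8: z = -0.9557 + -1.9790i, |z|^2 = 4.8300
Escaped at iteration 8

Answer: 8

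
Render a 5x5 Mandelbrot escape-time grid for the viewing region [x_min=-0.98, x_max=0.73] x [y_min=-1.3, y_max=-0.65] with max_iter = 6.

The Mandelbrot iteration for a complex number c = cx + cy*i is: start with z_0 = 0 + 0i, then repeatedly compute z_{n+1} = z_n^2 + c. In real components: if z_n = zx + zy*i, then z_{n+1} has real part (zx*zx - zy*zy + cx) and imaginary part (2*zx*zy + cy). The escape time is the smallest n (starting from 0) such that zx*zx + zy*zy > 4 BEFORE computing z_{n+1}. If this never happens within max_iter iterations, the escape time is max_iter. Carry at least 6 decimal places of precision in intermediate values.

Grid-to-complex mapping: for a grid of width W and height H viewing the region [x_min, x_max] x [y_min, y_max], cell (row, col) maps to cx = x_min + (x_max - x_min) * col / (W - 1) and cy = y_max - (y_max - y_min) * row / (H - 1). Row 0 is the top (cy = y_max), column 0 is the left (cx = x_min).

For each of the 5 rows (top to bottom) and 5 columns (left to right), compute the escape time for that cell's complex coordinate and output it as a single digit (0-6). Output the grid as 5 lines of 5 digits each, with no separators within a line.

(row=0, col=0): c = -0.9800 + -0.6500i → escape time 4
(row=0, col=1): c = -0.5525 + -0.6500i → escape time 6
(row=0, col=2): c = -0.1250 + -0.6500i → escape time 6
(row=0, col=3): c = 0.3025 + -0.6500i → escape time 6
(row=0, col=4): c = 0.7300 + -0.6500i → escape time 3
(row=1, col=0): c = -0.9800 + -0.8125i → escape time 3
(row=1, col=1): c = -0.5525 + -0.8125i → escape time 5
(row=1, col=2): c = -0.1250 + -0.8125i → escape time 6
(row=1, col=3): c = 0.3025 + -0.8125i → escape time 4
(row=1, col=4): c = 0.7300 + -0.8125i → escape time 2
(row=2, col=0): c = -0.9800 + -0.9750i → escape time 3
(row=2, col=1): c = -0.5525 + -0.9750i → escape time 4
(row=2, col=2): c = -0.1250 + -0.9750i → escape time 6
(row=2, col=3): c = 0.3025 + -0.9750i → escape time 4
(row=2, col=4): c = 0.7300 + -0.9750i → escape time 2
(row=3, col=0): c = -0.9800 + -1.1375i → escape time 3
(row=3, col=1): c = -0.5525 + -1.1375i → escape time 3
(row=3, col=2): c = -0.1250 + -1.1375i → escape time 5
(row=3, col=3): c = 0.3025 + -1.1375i → escape time 2
(row=3, col=4): c = 0.7300 + -1.1375i → escape time 2
(row=4, col=0): c = -0.9800 + -1.3000i → escape time 2
(row=4, col=1): c = -0.5525 + -1.3000i → escape time 3
(row=4, col=2): c = -0.1250 + -1.3000i → escape time 2
(row=4, col=3): c = 0.3025 + -1.3000i → escape time 2
(row=4, col=4): c = 0.7300 + -1.3000i → escape time 2

Answer: 46663
35642
34642
33522
23222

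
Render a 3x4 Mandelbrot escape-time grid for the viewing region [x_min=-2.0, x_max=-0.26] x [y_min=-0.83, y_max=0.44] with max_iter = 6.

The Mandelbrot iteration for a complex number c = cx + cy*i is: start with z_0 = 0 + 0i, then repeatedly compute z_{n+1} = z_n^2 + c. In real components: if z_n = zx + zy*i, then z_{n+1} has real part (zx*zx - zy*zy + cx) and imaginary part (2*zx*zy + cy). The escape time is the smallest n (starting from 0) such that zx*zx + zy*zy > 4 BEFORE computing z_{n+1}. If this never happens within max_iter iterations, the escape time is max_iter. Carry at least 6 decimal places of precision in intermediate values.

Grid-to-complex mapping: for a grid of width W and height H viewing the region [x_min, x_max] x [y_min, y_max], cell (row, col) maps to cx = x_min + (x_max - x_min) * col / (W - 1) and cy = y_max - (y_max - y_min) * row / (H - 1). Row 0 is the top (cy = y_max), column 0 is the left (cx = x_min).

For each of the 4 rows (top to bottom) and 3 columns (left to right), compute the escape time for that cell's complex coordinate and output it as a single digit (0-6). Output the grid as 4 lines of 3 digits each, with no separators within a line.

(row=0, col=0): c = -2.0000 + 0.4400i → escape time 1
(row=0, col=1): c = -1.1300 + 0.4400i → escape time 6
(row=0, col=2): c = -0.2600 + 0.4400i → escape time 6
(row=1, col=0): c = -2.0000 + 0.0167i → escape time 1
(row=1, col=1): c = -1.1300 + 0.0167i → escape time 6
(row=1, col=2): c = -0.2600 + 0.0167i → escape time 6
(row=2, col=0): c = -2.0000 + -0.4067i → escape time 1
(row=2, col=1): c = -1.1300 + -0.4067i → escape time 6
(row=2, col=2): c = -0.2600 + -0.4067i → escape time 6
(row=3, col=0): c = -2.0000 + -0.8300i → escape time 1
(row=3, col=1): c = -1.1300 + -0.8300i → escape time 3
(row=3, col=2): c = -0.2600 + -0.8300i → escape time 6

Answer: 166
166
166
136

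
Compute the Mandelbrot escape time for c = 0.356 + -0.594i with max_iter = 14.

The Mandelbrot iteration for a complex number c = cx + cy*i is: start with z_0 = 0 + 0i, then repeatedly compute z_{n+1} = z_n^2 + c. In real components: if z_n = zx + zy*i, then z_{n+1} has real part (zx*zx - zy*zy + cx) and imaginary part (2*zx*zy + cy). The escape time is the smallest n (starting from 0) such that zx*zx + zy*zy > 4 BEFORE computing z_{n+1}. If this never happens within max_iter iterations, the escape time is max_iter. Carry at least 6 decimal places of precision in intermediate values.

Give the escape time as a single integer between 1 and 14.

z_0 = 0 + 0i, c = 0.3560 + -0.5940i
Iter 1: z = 0.3560 + -0.5940i, |z|^2 = 0.4796
Iter 2: z = 0.1299 + -1.0169i, |z|^2 = 1.0510
Iter 3: z = -0.6613 + -0.8582i, |z|^2 = 1.1738
Iter 4: z = 0.0568 + 0.5410i, |z|^2 = 0.2959
Iter 5: z = 0.0665 + -0.5326i, |z|^2 = 0.2881
Iter 6: z = 0.0768 + -0.6649i, |z|^2 = 0.4480
Iter 7: z = -0.0802 + -0.6961i, |z|^2 = 0.4910
Iter 8: z = -0.1222 + -0.4824i, |z|^2 = 0.2476
Iter 9: z = 0.1382 + -0.4761i, |z|^2 = 0.2458
Iter 10: z = 0.1484 + -0.7256i, |z|^2 = 0.5486
Iter 11: z = -0.1485 + -0.8093i, |z|^2 = 0.6771
Iter 12: z = -0.2770 + -0.3536i, |z|^2 = 0.2018
Iter 13: z = 0.3077 + -0.3981i, |z|^2 = 0.2532

Answer: 14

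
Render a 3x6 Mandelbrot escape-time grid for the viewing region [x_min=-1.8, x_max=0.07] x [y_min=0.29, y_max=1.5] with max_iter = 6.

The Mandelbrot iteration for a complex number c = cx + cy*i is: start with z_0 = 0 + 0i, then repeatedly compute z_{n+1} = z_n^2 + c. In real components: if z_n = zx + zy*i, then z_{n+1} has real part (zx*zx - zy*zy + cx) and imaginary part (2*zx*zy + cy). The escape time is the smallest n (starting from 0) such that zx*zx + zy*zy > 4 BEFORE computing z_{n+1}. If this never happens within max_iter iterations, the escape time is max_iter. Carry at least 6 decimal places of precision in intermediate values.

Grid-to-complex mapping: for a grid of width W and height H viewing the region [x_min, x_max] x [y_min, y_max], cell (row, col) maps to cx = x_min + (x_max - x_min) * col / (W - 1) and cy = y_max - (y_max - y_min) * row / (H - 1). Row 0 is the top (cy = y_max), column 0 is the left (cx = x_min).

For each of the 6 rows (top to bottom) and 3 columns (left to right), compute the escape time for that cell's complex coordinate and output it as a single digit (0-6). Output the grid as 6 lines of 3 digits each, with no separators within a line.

(row=0, col=0): c = -1.8000 + 1.5000i → escape time 1
(row=0, col=1): c = -0.8650 + 1.5000i → escape time 2
(row=0, col=2): c = 0.0700 + 1.5000i → escape time 2
(row=1, col=0): c = -1.8000 + 1.2580i → escape time 1
(row=1, col=1): c = -0.8650 + 1.2580i → escape time 3
(row=1, col=2): c = 0.0700 + 1.2580i → escape time 2
(row=2, col=0): c = -1.8000 + 1.0160i → escape time 1
(row=2, col=1): c = -0.8650 + 1.0160i → escape time 3
(row=2, col=2): c = 0.0700 + 1.0160i → escape time 4
(row=3, col=0): c = -1.8000 + 0.7740i → escape time 2
(row=3, col=1): c = -0.8650 + 0.7740i → escape time 4
(row=3, col=2): c = 0.0700 + 0.7740i → escape time 6
(row=4, col=0): c = -1.8000 + 0.5320i → escape time 3
(row=4, col=1): c = -0.8650 + 0.5320i → escape time 5
(row=4, col=2): c = 0.0700 + 0.5320i → escape time 6
(row=5, col=0): c = -1.8000 + 0.2900i → escape time 4
(row=5, col=1): c = -0.8650 + 0.2900i → escape time 6
(row=5, col=2): c = 0.0700 + 0.2900i → escape time 6

Answer: 122
132
134
246
356
466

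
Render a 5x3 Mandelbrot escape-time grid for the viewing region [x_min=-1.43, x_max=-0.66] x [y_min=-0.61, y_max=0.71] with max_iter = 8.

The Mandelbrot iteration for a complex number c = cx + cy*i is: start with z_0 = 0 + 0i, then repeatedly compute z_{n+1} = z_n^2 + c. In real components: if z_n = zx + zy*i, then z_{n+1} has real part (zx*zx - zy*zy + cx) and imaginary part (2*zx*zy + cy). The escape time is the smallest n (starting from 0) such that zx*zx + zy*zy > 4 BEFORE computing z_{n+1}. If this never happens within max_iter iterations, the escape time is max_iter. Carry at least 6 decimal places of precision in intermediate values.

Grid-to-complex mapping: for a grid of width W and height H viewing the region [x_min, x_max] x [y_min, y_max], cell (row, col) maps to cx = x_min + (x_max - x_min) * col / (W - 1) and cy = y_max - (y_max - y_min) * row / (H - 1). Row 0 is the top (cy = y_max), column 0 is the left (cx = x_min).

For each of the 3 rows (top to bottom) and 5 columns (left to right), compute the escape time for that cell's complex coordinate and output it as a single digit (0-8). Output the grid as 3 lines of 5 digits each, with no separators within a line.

Answer: 33345
88888
33457

Derivation:
(row=0, col=0): c = -1.4300 + 0.7100i → escape time 3
(row=0, col=1): c = -1.2375 + 0.7100i → escape time 3
(row=0, col=2): c = -1.0450 + 0.7100i → escape time 3
(row=0, col=3): c = -0.8525 + 0.7100i → escape time 4
(row=0, col=4): c = -0.6600 + 0.7100i → escape time 5
(row=1, col=0): c = -1.4300 + 0.0500i → escape time 8
(row=1, col=1): c = -1.2375 + 0.0500i → escape time 8
(row=1, col=2): c = -1.0450 + 0.0500i → escape time 8
(row=1, col=3): c = -0.8525 + 0.0500i → escape time 8
(row=1, col=4): c = -0.6600 + 0.0500i → escape time 8
(row=2, col=0): c = -1.4300 + -0.6100i → escape time 3
(row=2, col=1): c = -1.2375 + -0.6100i → escape time 3
(row=2, col=2): c = -1.0450 + -0.6100i → escape time 4
(row=2, col=3): c = -0.8525 + -0.6100i → escape time 5
(row=2, col=4): c = -0.6600 + -0.6100i → escape time 7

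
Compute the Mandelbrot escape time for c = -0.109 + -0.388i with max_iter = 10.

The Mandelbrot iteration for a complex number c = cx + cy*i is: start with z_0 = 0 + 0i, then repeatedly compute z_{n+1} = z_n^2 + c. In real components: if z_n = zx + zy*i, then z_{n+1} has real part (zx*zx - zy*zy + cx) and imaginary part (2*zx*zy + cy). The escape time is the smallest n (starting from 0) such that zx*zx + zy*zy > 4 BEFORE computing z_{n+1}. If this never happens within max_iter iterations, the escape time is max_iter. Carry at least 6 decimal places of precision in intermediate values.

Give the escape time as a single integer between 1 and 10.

z_0 = 0 + 0i, c = -0.1090 + -0.3880i
Iter 1: z = -0.1090 + -0.3880i, |z|^2 = 0.1624
Iter 2: z = -0.2477 + -0.3034i, |z|^2 = 0.1534
Iter 3: z = -0.1397 + -0.2377i, |z|^2 = 0.0760
Iter 4: z = -0.1460 + -0.3216i, |z|^2 = 0.1247
Iter 5: z = -0.1911 + -0.2941i, |z|^2 = 0.1230
Iter 6: z = -0.1590 + -0.2756i, |z|^2 = 0.1012
Iter 7: z = -0.1597 + -0.3004i, |z|^2 = 0.1157
Iter 8: z = -0.1737 + -0.2921i, |z|^2 = 0.1155
Iter 9: z = -0.1641 + -0.2865i, |z|^2 = 0.1090

Answer: 10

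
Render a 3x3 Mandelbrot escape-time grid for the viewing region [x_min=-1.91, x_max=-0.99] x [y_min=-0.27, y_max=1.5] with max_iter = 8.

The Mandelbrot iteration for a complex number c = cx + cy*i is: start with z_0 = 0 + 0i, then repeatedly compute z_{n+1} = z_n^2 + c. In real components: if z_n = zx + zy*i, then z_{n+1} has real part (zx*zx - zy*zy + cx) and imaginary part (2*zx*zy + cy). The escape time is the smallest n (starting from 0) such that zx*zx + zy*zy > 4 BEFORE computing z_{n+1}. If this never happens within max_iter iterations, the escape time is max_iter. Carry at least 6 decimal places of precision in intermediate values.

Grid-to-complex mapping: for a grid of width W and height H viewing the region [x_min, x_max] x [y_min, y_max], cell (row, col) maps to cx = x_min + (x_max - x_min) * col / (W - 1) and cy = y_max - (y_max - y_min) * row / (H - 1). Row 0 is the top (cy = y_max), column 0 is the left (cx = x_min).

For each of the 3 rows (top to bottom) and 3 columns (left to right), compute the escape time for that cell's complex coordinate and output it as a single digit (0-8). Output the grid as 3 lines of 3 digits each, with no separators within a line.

(row=0, col=0): c = -1.9100 + 1.5000i → escape time 1
(row=0, col=1): c = -1.4500 + 1.5000i → escape time 1
(row=0, col=2): c = -0.9900 + 1.5000i → escape time 2
(row=1, col=0): c = -1.9100 + 0.6150i → escape time 1
(row=1, col=1): c = -1.4500 + 0.6150i → escape time 3
(row=1, col=2): c = -0.9900 + 0.6150i → escape time 4
(row=2, col=0): c = -1.9100 + -0.2700i → escape time 3
(row=2, col=1): c = -1.4500 + -0.2700i → escape time 5
(row=2, col=2): c = -0.9900 + -0.2700i → escape time 8

Answer: 112
134
358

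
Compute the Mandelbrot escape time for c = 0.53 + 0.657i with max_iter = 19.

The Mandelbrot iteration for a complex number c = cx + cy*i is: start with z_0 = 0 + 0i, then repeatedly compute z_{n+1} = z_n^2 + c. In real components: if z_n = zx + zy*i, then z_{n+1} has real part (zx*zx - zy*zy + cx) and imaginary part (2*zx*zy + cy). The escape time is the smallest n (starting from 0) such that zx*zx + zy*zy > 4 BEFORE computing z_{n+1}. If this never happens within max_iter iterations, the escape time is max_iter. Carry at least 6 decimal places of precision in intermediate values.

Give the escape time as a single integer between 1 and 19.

Answer: 3

Derivation:
z_0 = 0 + 0i, c = 0.5300 + 0.6570i
Iter 1: z = 0.5300 + 0.6570i, |z|^2 = 0.7125
Iter 2: z = 0.3793 + 1.3534i, |z|^2 = 1.9756
Iter 3: z = -1.1579 + 1.6836i, |z|^2 = 4.1752
Escaped at iteration 3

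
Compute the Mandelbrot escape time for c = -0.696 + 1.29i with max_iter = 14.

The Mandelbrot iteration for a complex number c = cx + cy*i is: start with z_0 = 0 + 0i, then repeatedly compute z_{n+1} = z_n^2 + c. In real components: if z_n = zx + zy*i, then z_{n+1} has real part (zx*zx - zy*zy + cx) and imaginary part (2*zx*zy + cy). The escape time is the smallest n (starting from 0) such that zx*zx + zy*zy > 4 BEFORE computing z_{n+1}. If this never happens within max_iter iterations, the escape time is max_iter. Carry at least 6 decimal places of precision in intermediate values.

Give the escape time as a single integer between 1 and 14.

z_0 = 0 + 0i, c = -0.6960 + 1.2900i
Iter 1: z = -0.6960 + 1.2900i, |z|^2 = 2.1485
Iter 2: z = -1.8757 + -0.5057i, |z|^2 = 3.7739
Iter 3: z = 2.5665 + 3.1870i, |z|^2 = 16.7437
Escaped at iteration 3

Answer: 3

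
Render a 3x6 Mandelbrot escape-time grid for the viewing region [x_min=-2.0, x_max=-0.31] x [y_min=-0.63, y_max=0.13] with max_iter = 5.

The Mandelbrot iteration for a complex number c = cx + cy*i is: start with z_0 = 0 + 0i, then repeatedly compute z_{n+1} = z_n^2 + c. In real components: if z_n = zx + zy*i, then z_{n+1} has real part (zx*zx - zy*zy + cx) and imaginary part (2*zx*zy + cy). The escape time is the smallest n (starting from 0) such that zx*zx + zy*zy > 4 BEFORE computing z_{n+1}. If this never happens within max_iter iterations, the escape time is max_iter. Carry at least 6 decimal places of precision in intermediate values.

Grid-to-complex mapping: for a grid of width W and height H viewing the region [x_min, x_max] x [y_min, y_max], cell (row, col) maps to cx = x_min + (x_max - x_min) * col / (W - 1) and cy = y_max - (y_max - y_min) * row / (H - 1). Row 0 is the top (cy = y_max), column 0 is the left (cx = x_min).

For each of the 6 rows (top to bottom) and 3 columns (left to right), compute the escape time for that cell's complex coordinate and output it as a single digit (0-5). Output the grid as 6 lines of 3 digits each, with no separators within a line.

(row=0, col=0): c = -2.0000 + 0.1300i → escape time 1
(row=0, col=1): c = -1.1550 + 0.1300i → escape time 5
(row=0, col=2): c = -0.3100 + 0.1300i → escape time 5
(row=1, col=0): c = -2.0000 + -0.0220i → escape time 1
(row=1, col=1): c = -1.1550 + -0.0220i → escape time 5
(row=1, col=2): c = -0.3100 + -0.0220i → escape time 5
(row=2, col=0): c = -2.0000 + -0.1740i → escape time 1
(row=2, col=1): c = -1.1550 + -0.1740i → escape time 5
(row=2, col=2): c = -0.3100 + -0.1740i → escape time 5
(row=3, col=0): c = -2.0000 + -0.3260i → escape time 1
(row=3, col=1): c = -1.1550 + -0.3260i → escape time 5
(row=3, col=2): c = -0.3100 + -0.3260i → escape time 5
(row=4, col=0): c = -2.0000 + -0.4780i → escape time 1
(row=4, col=1): c = -1.1550 + -0.4780i → escape time 5
(row=4, col=2): c = -0.3100 + -0.4780i → escape time 5
(row=5, col=0): c = -2.0000 + -0.6300i → escape time 1
(row=5, col=1): c = -1.1550 + -0.6300i → escape time 3
(row=5, col=2): c = -0.3100 + -0.6300i → escape time 5

Answer: 155
155
155
155
155
135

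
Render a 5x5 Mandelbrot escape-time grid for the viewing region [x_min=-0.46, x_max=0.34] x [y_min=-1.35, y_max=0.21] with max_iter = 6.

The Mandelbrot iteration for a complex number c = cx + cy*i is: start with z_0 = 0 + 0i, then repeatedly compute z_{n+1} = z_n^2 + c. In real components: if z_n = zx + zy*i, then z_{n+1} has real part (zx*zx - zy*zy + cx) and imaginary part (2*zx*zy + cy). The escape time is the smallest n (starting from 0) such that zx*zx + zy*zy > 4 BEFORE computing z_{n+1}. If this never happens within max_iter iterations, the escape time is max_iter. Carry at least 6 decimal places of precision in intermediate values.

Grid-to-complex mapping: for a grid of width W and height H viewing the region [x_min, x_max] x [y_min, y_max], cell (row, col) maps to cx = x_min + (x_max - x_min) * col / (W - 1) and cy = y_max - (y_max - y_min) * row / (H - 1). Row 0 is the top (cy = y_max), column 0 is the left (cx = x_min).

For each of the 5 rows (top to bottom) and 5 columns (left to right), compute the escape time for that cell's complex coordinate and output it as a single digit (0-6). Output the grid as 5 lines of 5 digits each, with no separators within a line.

(row=0, col=0): c = -0.4600 + 0.2100i → escape time 6
(row=0, col=1): c = -0.2600 + 0.2100i → escape time 6
(row=0, col=2): c = -0.0600 + 0.2100i → escape time 6
(row=0, col=3): c = 0.1400 + 0.2100i → escape time 6
(row=0, col=4): c = 0.3400 + 0.2100i → escape time 6
(row=1, col=0): c = -0.4600 + -0.1800i → escape time 6
(row=1, col=1): c = -0.2600 + -0.1800i → escape time 6
(row=1, col=2): c = -0.0600 + -0.1800i → escape time 6
(row=1, col=3): c = 0.1400 + -0.1800i → escape time 6
(row=1, col=4): c = 0.3400 + -0.1800i → escape time 6
(row=2, col=0): c = -0.4600 + -0.5700i → escape time 6
(row=2, col=1): c = -0.2600 + -0.5700i → escape time 6
(row=2, col=2): c = -0.0600 + -0.5700i → escape time 6
(row=2, col=3): c = 0.1400 + -0.5700i → escape time 6
(row=2, col=4): c = 0.3400 + -0.5700i → escape time 6
(row=3, col=0): c = -0.4600 + -0.9600i → escape time 4
(row=3, col=1): c = -0.2600 + -0.9600i → escape time 6
(row=3, col=2): c = -0.0600 + -0.9600i → escape time 6
(row=3, col=3): c = 0.1400 + -0.9600i → escape time 4
(row=3, col=4): c = 0.3400 + -0.9600i → escape time 3
(row=4, col=0): c = -0.4600 + -1.3500i → escape time 2
(row=4, col=1): c = -0.2600 + -1.3500i → escape time 2
(row=4, col=2): c = -0.0600 + -1.3500i → escape time 2
(row=4, col=3): c = 0.1400 + -1.3500i → escape time 2
(row=4, col=4): c = 0.3400 + -1.3500i → escape time 2

Answer: 66666
66666
66666
46643
22222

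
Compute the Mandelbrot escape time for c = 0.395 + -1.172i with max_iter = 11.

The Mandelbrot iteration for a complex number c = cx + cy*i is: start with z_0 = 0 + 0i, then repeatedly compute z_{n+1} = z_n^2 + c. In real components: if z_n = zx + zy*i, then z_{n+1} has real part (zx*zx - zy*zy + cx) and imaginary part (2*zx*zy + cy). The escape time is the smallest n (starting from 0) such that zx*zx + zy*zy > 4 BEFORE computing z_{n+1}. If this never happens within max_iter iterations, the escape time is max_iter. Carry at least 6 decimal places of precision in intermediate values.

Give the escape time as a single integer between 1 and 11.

z_0 = 0 + 0i, c = 0.3950 + -1.1720i
Iter 1: z = 0.3950 + -1.1720i, |z|^2 = 1.5296
Iter 2: z = -0.8226 + -2.0979i, |z|^2 = 5.0777
Escaped at iteration 2

Answer: 2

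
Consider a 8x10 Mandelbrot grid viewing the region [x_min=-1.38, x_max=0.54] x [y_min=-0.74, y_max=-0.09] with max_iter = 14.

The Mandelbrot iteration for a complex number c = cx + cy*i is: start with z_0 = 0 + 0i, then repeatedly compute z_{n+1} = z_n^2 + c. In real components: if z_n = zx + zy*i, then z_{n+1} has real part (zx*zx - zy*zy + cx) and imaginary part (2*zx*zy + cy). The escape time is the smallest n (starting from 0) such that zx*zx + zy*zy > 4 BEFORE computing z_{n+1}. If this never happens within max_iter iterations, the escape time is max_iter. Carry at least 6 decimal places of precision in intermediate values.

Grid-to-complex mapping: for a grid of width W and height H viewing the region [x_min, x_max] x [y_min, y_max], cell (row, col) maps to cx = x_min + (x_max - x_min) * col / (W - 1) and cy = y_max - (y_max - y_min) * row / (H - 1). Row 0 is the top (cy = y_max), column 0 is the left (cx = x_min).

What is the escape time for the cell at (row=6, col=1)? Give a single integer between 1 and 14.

Answer: 5

Derivation:
z_0 = 0 + 0i, c = -1.1057 + -0.5233i
Iter 1: z = -1.1057 + -0.5233i, |z|^2 = 1.4965
Iter 2: z = -0.1570 + 0.6340i, |z|^2 = 0.4266
Iter 3: z = -1.4830 + -0.7224i, |z|^2 = 2.7211
Iter 4: z = 0.5717 + 1.6193i, |z|^2 = 2.9489
Iter 5: z = -3.4009 + 1.3282i, |z|^2 = 13.3302
Escaped at iteration 5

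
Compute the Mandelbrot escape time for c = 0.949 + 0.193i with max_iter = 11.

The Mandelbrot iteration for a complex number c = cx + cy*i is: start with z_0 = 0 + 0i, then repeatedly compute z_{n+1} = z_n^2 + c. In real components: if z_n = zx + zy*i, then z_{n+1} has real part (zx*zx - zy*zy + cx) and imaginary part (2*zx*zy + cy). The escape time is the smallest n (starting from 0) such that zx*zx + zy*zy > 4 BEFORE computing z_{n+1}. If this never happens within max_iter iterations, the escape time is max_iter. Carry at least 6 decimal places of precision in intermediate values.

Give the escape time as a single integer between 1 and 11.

z_0 = 0 + 0i, c = 0.9490 + 0.1930i
Iter 1: z = 0.9490 + 0.1930i, |z|^2 = 0.9378
Iter 2: z = 1.8124 + 0.5593i, |z|^2 = 3.5975
Iter 3: z = 3.9208 + 2.2203i, |z|^2 = 20.3025
Escaped at iteration 3

Answer: 3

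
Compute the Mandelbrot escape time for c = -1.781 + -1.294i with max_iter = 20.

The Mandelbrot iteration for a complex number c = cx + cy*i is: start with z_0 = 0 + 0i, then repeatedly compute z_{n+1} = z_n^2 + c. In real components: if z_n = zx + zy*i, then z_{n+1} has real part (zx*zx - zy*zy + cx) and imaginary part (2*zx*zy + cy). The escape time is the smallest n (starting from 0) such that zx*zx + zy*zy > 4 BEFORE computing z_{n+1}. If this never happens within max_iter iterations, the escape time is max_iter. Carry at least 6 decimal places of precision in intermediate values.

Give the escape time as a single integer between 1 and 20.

Answer: 1

Derivation:
z_0 = 0 + 0i, c = -1.7810 + -1.2940i
Iter 1: z = -1.7810 + -1.2940i, |z|^2 = 4.8464
Escaped at iteration 1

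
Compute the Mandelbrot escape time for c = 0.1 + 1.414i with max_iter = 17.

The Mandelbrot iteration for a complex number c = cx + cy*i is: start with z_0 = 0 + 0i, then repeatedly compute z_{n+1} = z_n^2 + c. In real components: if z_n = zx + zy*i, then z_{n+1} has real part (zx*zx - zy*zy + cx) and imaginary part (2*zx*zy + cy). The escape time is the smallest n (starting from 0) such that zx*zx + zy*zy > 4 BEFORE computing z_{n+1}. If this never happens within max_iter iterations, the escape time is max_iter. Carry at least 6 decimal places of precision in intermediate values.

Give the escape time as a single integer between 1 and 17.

z_0 = 0 + 0i, c = 0.1000 + 1.4140i
Iter 1: z = 0.1000 + 1.4140i, |z|^2 = 2.0094
Iter 2: z = -1.8894 + 1.6968i, |z|^2 = 6.4489
Escaped at iteration 2

Answer: 2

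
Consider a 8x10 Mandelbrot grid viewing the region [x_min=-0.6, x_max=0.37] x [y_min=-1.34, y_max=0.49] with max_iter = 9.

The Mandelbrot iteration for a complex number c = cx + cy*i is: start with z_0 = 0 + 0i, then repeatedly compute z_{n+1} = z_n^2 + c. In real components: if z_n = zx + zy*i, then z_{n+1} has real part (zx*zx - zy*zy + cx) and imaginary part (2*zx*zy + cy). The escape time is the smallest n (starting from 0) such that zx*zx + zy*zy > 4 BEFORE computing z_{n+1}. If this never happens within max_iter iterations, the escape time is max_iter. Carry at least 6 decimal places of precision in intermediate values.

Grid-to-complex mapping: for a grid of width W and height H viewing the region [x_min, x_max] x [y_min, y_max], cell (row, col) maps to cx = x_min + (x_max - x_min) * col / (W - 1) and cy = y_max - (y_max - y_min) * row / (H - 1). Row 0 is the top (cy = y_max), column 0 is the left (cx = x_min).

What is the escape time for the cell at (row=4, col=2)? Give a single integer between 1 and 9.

Answer: 9

Derivation:
z_0 = 0 + 0i, c = -0.3229 + -0.3233i
Iter 1: z = -0.3229 + -0.3233i, |z|^2 = 0.2088
Iter 2: z = -0.3232 + -0.1146i, |z|^2 = 0.1176
Iter 3: z = -0.2315 + -0.2493i, |z|^2 = 0.1158
Iter 4: z = -0.3314 + -0.2079i, |z|^2 = 0.1530
Iter 5: z = -0.2563 + -0.1855i, |z|^2 = 0.1001
Iter 6: z = -0.2916 + -0.2282i, |z|^2 = 0.1371
Iter 7: z = -0.2899 + -0.1902i, |z|^2 = 0.1202
Iter 8: z = -0.2750 + -0.2130i, |z|^2 = 0.1210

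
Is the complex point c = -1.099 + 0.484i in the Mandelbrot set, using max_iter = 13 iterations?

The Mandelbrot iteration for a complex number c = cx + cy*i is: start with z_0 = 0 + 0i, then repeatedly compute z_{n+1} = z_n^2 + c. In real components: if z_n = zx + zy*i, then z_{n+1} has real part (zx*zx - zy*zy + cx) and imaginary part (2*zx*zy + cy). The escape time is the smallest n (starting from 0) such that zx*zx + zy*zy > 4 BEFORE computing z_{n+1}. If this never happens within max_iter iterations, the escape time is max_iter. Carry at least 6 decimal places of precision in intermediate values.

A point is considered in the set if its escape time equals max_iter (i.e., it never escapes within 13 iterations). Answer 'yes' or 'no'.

z_0 = 0 + 0i, c = -1.0990 + 0.4840i
Iter 1: z = -1.0990 + 0.4840i, |z|^2 = 1.4421
Iter 2: z = -0.1255 + -0.5798i, |z|^2 = 0.3519
Iter 3: z = -1.4195 + 0.6295i, |z|^2 = 2.4111
Iter 4: z = 0.5196 + -1.3031i, |z|^2 = 1.9680
Iter 5: z = -2.5270 + -0.8702i, |z|^2 = 7.1429
Escaped at iteration 5

Answer: no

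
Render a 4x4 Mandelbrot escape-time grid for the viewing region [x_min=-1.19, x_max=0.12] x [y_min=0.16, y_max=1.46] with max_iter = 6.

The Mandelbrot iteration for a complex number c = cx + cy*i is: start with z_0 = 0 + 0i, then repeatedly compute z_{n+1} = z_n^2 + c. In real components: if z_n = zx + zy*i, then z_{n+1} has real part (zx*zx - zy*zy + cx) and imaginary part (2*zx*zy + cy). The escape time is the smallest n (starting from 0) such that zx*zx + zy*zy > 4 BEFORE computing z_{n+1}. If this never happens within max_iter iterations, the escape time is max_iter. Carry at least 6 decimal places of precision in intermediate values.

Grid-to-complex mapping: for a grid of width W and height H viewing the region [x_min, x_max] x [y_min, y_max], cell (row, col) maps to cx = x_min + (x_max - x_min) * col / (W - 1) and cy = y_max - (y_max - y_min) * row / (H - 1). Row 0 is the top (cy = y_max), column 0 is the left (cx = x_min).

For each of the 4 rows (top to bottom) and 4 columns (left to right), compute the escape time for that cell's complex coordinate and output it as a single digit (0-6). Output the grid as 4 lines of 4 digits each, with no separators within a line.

Answer: 2222
3354
3666
6666

Derivation:
(row=0, col=0): c = -1.1900 + 1.4600i → escape time 2
(row=0, col=1): c = -0.7533 + 1.4600i → escape time 2
(row=0, col=2): c = -0.3167 + 1.4600i → escape time 2
(row=0, col=3): c = 0.1200 + 1.4600i → escape time 2
(row=1, col=0): c = -1.1900 + 1.0267i → escape time 3
(row=1, col=1): c = -0.7533 + 1.0267i → escape time 3
(row=1, col=2): c = -0.3167 + 1.0267i → escape time 5
(row=1, col=3): c = 0.1200 + 1.0267i → escape time 4
(row=2, col=0): c = -1.1900 + 0.5933i → escape time 3
(row=2, col=1): c = -0.7533 + 0.5933i → escape time 6
(row=2, col=2): c = -0.3167 + 0.5933i → escape time 6
(row=2, col=3): c = 0.1200 + 0.5933i → escape time 6
(row=3, col=0): c = -1.1900 + 0.1600i → escape time 6
(row=3, col=1): c = -0.7533 + 0.1600i → escape time 6
(row=3, col=2): c = -0.3167 + 0.1600i → escape time 6
(row=3, col=3): c = 0.1200 + 0.1600i → escape time 6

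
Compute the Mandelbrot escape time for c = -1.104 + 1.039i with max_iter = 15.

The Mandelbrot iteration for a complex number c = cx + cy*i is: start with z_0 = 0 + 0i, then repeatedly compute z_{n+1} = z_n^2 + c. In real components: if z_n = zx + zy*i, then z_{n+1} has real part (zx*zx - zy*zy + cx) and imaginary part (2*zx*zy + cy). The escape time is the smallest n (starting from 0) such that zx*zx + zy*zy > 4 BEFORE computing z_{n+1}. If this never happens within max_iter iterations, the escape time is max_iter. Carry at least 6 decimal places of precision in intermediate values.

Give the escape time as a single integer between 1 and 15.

z_0 = 0 + 0i, c = -1.1040 + 1.0390i
Iter 1: z = -1.1040 + 1.0390i, |z|^2 = 2.2983
Iter 2: z = -0.9647 + -1.2551i, |z|^2 = 2.5060
Iter 3: z = -1.7487 + 3.4606i, |z|^2 = 15.0337
Escaped at iteration 3

Answer: 3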